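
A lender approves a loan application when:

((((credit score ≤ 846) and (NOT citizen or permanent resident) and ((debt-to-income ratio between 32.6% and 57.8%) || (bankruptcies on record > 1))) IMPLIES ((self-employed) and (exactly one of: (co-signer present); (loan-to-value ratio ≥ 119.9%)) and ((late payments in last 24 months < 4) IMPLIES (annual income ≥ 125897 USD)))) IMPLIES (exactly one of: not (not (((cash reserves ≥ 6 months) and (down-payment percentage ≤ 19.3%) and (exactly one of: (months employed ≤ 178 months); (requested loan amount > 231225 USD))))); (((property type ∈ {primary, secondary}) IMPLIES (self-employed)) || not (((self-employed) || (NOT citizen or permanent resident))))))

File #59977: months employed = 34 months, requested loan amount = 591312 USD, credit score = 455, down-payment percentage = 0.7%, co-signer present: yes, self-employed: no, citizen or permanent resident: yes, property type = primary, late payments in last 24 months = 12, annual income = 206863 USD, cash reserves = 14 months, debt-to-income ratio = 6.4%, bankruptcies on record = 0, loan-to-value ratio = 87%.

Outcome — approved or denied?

Atomic conditions:
  credit score ≤ 846: 455 ≤ 846 is true
  NOT citizen or permanent resident: yes → false
  debt-to-income ratio between 32.6% and 57.8%: 6.4 in [32.6, 57.8] is false
  bankruptcies on record > 1: 0 > 1 is false
  self-employed: no → false
  co-signer present: yes → true
  loan-to-value ratio ≥ 119.9%: 87 ≥ 119.9 is false
  late payments in last 24 months < 4: 12 < 4 is false
  annual income ≥ 125897 USD: 206863 ≥ 125897 is true
  cash reserves ≥ 6 months: 14 ≥ 6 is true
  down-payment percentage ≤ 19.3%: 0.7 ≤ 19.3 is true
  months employed ≤ 178 months: 34 ≤ 178 is true
  requested loan amount > 231225 USD: 591312 > 231225 is true
  property type ∈ {primary, secondary}: primary is in the set → true
Combine:
[1.1.3] false OR false = false
[1.1] true AND false AND false = false
[1.2.2] exactly-one(true, false) = true
[1.2.3] false → true (antecedent false ⇒ implication holds) = true
[1.2] false AND true AND true = false
[1] false → false (antecedent false ⇒ implication holds) = true
[2.1.1.1.3] exactly-one(true, true) = false
[2.1.1.1] true AND true AND false = false
[2.1.1] NOT false = true
[2.1] NOT true = false
[2.2.1] true → false = false
[2.2.2.1] false OR false = false
[2.2.2] NOT false = true
[2.2] false OR true = true
[2] exactly-one(false, true) = true
[root] true → true = true
Overall: true → approved

Approved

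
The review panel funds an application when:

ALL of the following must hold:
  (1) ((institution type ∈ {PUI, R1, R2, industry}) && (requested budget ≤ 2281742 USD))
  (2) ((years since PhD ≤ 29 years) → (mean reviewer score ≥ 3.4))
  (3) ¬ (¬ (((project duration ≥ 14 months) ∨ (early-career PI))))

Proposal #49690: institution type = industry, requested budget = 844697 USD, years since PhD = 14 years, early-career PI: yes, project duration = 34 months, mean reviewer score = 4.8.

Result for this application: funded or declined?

Atomic conditions:
  institution type ∈ {PUI, R1, R2, industry}: industry is in the set → true
  requested budget ≤ 2281742 USD: 844697 ≤ 2281742 is true
  years since PhD ≤ 29 years: 14 ≤ 29 is true
  mean reviewer score ≥ 3.4: 4.8 ≥ 3.4 is true
  project duration ≥ 14 months: 34 ≥ 14 is true
  early-career PI: yes → true
Combine:
[1] true AND true = true
[2] true → true = true
[3.1.1] true OR true = true
[3.1] NOT true = false
[3] NOT false = true
[root] true AND true AND true = true
Overall: true → funded

Funded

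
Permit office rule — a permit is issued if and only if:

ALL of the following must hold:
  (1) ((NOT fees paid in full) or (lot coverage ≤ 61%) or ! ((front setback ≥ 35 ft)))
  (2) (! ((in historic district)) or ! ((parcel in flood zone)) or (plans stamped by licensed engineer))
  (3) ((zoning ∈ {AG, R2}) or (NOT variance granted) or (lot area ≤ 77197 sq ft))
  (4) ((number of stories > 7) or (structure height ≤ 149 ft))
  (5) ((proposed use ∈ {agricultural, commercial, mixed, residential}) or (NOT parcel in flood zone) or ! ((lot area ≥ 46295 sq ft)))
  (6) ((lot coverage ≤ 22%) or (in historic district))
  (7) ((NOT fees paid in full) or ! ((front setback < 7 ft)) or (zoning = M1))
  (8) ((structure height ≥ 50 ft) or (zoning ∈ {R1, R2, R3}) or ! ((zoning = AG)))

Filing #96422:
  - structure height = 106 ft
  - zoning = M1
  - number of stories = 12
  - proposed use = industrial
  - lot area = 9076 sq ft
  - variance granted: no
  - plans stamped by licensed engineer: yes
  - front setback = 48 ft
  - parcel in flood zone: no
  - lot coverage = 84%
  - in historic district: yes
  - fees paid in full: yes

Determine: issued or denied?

Atomic conditions:
  NOT fees paid in full: yes → false
  lot coverage ≤ 61%: 84 ≤ 61 is false
  front setback ≥ 35 ft: 48 ≥ 35 is true
  in historic district: yes → true
  parcel in flood zone: no → false
  plans stamped by licensed engineer: yes → true
  zoning ∈ {AG, R2}: M1 is not in the set → false
  NOT variance granted: no → true
  lot area ≤ 77197 sq ft: 9076 ≤ 77197 is true
  number of stories > 7: 12 > 7 is true
  structure height ≤ 149 ft: 106 ≤ 149 is true
  proposed use ∈ {agricultural, commercial, mixed, residential}: industrial is not in the set → false
  NOT parcel in flood zone: no → true
  lot area ≥ 46295 sq ft: 9076 ≥ 46295 is false
  lot coverage ≤ 22%: 84 ≤ 22 is false
  front setback < 7 ft: 48 < 7 is false
  zoning = M1: M1 == M1 is true
  structure height ≥ 50 ft: 106 ≥ 50 is true
  zoning ∈ {R1, R2, R3}: M1 is not in the set → false
  zoning = AG: M1 == AG is false
Combine:
[1.3] NOT true = false
[1] false OR false OR false = false
[2.1] NOT true = false
[2.2] NOT false = true
[2] false OR true OR true = true
[3] false OR true OR true = true
[4] true OR true = true
[5.3] NOT false = true
[5] false OR true OR true = true
[6] false OR true = true
[7.2] NOT false = true
[7] false OR true OR true = true
[8.3] NOT false = true
[8] true OR false OR true = true
[root] false AND true AND true AND true AND true AND true AND true AND true = false
Overall: false → denied

Denied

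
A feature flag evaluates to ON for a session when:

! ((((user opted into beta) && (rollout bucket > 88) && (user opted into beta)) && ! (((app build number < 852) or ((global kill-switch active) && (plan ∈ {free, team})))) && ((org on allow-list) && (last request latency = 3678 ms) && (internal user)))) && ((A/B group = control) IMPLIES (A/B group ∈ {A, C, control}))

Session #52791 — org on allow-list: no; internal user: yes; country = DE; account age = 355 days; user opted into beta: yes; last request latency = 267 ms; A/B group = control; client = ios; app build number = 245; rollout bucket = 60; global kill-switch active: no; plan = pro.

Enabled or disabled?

Enabled

Atomic conditions:
  user opted into beta: yes → true
  rollout bucket > 88: 60 > 88 is false
  app build number < 852: 245 < 852 is true
  global kill-switch active: no → false
  plan ∈ {free, team}: pro is not in the set → false
  org on allow-list: no → false
  last request latency = 3678 ms: 267 == 3678 is false
  internal user: yes → true
  A/B group = control: control == control is true
  A/B group ∈ {A, C, control}: control is in the set → true
Combine:
[1.1.1] true AND false AND true = false
[1.1.2.1.2] false AND false = false
[1.1.2.1] true OR false = true
[1.1.2] NOT true = false
[1.1.3] false AND false AND true = false
[1.1] false AND false AND false = false
[1] NOT false = true
[2] true → true = true
[root] true AND true = true
Overall: true → enabled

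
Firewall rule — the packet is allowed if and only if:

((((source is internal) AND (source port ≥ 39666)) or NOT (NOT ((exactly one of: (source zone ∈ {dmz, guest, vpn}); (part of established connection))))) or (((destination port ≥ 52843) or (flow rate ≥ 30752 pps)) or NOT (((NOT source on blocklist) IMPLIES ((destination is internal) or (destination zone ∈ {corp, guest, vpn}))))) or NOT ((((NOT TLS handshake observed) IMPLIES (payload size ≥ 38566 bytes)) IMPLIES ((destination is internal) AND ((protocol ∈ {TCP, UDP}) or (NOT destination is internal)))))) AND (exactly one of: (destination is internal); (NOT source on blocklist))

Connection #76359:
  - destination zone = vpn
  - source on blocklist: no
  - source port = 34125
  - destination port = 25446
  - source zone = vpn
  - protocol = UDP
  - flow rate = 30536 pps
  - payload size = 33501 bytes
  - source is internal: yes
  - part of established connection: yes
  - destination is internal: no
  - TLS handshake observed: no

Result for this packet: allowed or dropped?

Dropped

Atomic conditions:
  source is internal: yes → true
  source port ≥ 39666: 34125 ≥ 39666 is false
  source zone ∈ {dmz, guest, vpn}: vpn is in the set → true
  part of established connection: yes → true
  destination port ≥ 52843: 25446 ≥ 52843 is false
  flow rate ≥ 30752 pps: 30536 ≥ 30752 is false
  NOT source on blocklist: no → true
  destination is internal: no → false
  destination zone ∈ {corp, guest, vpn}: vpn is in the set → true
  NOT TLS handshake observed: no → true
  payload size ≥ 38566 bytes: 33501 ≥ 38566 is false
  protocol ∈ {TCP, UDP}: UDP is in the set → true
  NOT destination is internal: no → true
Combine:
[1.1.1] true AND false = false
[1.1.2.1.1] exactly-one(true, true) = false
[1.1.2.1] NOT false = true
[1.1.2] NOT true = false
[1.1] false OR false = false
[1.2.1] false OR false = false
[1.2.2.1.2] false OR true = true
[1.2.2.1] true → true = true
[1.2.2] NOT true = false
[1.2] false OR false = false
[1.3.1.1] true → false = false
[1.3.1.2.2] true OR true = true
[1.3.1.2] false AND true = false
[1.3.1] false → false (antecedent false ⇒ implication holds) = true
[1.3] NOT true = false
[1] false OR false OR false = false
[2] exactly-one(false, true) = true
[root] false AND true = false
Overall: false → dropped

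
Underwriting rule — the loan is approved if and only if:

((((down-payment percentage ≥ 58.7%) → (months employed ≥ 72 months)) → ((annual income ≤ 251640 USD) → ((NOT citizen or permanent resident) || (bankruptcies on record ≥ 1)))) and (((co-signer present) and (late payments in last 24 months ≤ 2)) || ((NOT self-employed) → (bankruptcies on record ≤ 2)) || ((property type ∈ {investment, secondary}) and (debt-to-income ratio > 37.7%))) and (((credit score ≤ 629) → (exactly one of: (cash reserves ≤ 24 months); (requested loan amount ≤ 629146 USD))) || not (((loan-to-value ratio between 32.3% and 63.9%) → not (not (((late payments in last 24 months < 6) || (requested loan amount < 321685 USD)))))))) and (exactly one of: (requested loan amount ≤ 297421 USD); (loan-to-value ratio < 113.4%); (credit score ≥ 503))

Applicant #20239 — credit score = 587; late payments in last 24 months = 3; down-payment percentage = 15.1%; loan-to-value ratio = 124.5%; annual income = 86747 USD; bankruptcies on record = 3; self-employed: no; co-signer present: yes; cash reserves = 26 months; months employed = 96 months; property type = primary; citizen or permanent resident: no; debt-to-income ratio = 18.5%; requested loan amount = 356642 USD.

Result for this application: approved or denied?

Atomic conditions:
  down-payment percentage ≥ 58.7%: 15.1 ≥ 58.7 is false
  months employed ≥ 72 months: 96 ≥ 72 is true
  annual income ≤ 251640 USD: 86747 ≤ 251640 is true
  NOT citizen or permanent resident: no → true
  bankruptcies on record ≥ 1: 3 ≥ 1 is true
  co-signer present: yes → true
  late payments in last 24 months ≤ 2: 3 ≤ 2 is false
  NOT self-employed: no → true
  bankruptcies on record ≤ 2: 3 ≤ 2 is false
  property type ∈ {investment, secondary}: primary is not in the set → false
  debt-to-income ratio > 37.7%: 18.5 > 37.7 is false
  credit score ≤ 629: 587 ≤ 629 is true
  cash reserves ≤ 24 months: 26 ≤ 24 is false
  requested loan amount ≤ 629146 USD: 356642 ≤ 629146 is true
  loan-to-value ratio between 32.3% and 63.9%: 124.5 in [32.3, 63.9] is false
  late payments in last 24 months < 6: 3 < 6 is true
  requested loan amount < 321685 USD: 356642 < 321685 is false
  requested loan amount ≤ 297421 USD: 356642 ≤ 297421 is false
  loan-to-value ratio < 113.4%: 124.5 < 113.4 is false
  credit score ≥ 503: 587 ≥ 503 is true
Combine:
[1.1.1] false → true (antecedent false ⇒ implication holds) = true
[1.1.2.2] true OR true = true
[1.1.2] true → true = true
[1.1] true → true = true
[1.2.1] true AND false = false
[1.2.2] true → false = false
[1.2.3] false AND false = false
[1.2] false OR false OR false = false
[1.3.1.2] exactly-one(false, true) = true
[1.3.1] true → true = true
[1.3.2.1.2.1.1] true OR false = true
[1.3.2.1.2.1] NOT true = false
[1.3.2.1.2] NOT false = true
[1.3.2.1] false → true (antecedent false ⇒ implication holds) = true
[1.3.2] NOT true = false
[1.3] true OR false = true
[1] true AND false AND true = false
[2] exactly-one(false, false, true) = true
[root] false AND true = false
Overall: false → denied

Denied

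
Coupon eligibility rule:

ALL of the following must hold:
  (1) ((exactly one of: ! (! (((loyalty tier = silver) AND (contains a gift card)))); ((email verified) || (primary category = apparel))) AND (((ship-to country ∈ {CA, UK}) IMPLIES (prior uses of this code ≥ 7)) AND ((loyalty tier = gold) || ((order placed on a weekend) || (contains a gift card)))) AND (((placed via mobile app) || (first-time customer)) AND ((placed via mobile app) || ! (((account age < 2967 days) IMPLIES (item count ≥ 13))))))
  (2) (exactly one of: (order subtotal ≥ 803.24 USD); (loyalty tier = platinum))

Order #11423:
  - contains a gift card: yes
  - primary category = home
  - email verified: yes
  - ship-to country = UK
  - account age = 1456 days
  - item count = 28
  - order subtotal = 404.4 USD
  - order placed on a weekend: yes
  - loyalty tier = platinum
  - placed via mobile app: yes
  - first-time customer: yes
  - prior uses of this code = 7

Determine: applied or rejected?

Atomic conditions:
  loyalty tier = silver: platinum == silver is false
  contains a gift card: yes → true
  email verified: yes → true
  primary category = apparel: home == apparel is false
  ship-to country ∈ {CA, UK}: UK is in the set → true
  prior uses of this code ≥ 7: 7 ≥ 7 is true
  loyalty tier = gold: platinum == gold is false
  order placed on a weekend: yes → true
  placed via mobile app: yes → true
  first-time customer: yes → true
  account age < 2967 days: 1456 < 2967 is true
  item count ≥ 13: 28 ≥ 13 is true
  order subtotal ≥ 803.24 USD: 404.4 ≥ 803.24 is false
  loyalty tier = platinum: platinum == platinum is true
Combine:
[1.1.1.1.1] false AND true = false
[1.1.1.1] NOT false = true
[1.1.1] NOT true = false
[1.1.2] true OR false = true
[1.1] exactly-one(false, true) = true
[1.2.1] true → true = true
[1.2.2.2] true OR true = true
[1.2.2] false OR true = true
[1.2] true AND true = true
[1.3.1] true OR true = true
[1.3.2.2.1] true → true = true
[1.3.2.2] NOT true = false
[1.3.2] true OR false = true
[1.3] true AND true = true
[1] true AND true AND true = true
[2] exactly-one(false, true) = true
[root] true AND true = true
Overall: true → applied

Applied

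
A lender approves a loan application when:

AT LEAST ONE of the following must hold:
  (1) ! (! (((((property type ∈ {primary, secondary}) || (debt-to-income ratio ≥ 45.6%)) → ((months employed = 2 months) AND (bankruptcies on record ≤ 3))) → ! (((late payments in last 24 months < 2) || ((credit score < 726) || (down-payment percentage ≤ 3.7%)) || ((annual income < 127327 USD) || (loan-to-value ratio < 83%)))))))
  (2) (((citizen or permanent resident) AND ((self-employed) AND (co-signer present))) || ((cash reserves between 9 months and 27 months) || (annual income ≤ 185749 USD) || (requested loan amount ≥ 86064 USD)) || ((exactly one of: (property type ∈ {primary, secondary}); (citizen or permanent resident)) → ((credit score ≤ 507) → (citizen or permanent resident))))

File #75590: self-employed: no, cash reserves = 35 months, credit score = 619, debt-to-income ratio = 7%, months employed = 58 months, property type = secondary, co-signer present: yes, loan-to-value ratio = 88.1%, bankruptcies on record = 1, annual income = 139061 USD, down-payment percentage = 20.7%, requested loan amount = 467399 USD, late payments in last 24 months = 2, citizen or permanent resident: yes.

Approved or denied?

Approved

Atomic conditions:
  property type ∈ {primary, secondary}: secondary is in the set → true
  debt-to-income ratio ≥ 45.6%: 7 ≥ 45.6 is false
  months employed = 2 months: 58 == 2 is false
  bankruptcies on record ≤ 3: 1 ≤ 3 is true
  late payments in last 24 months < 2: 2 < 2 is false
  credit score < 726: 619 < 726 is true
  down-payment percentage ≤ 3.7%: 20.7 ≤ 3.7 is false
  annual income < 127327 USD: 139061 < 127327 is false
  loan-to-value ratio < 83%: 88.1 < 83 is false
  citizen or permanent resident: yes → true
  self-employed: no → false
  co-signer present: yes → true
  cash reserves between 9 months and 27 months: 35 in [9, 27] is false
  annual income ≤ 185749 USD: 139061 ≤ 185749 is true
  requested loan amount ≥ 86064 USD: 467399 ≥ 86064 is true
  credit score ≤ 507: 619 ≤ 507 is false
Combine:
[1.1.1.1.1] true OR false = true
[1.1.1.1.2] false AND true = false
[1.1.1.1] true → false = false
[1.1.1.2.1.2] true OR false = true
[1.1.1.2.1.3] false OR false = false
[1.1.1.2.1] false OR true OR false = true
[1.1.1.2] NOT true = false
[1.1.1] false → false (antecedent false ⇒ implication holds) = true
[1.1] NOT true = false
[1] NOT false = true
[2.1.2] false AND true = false
[2.1] true AND false = false
[2.2] false OR true OR true = true
[2.3.1] exactly-one(true, true) = false
[2.3.2] false → true (antecedent false ⇒ implication holds) = true
[2.3] false → true (antecedent false ⇒ implication holds) = true
[2] false OR true OR true = true
[root] true OR true = true
Overall: true → approved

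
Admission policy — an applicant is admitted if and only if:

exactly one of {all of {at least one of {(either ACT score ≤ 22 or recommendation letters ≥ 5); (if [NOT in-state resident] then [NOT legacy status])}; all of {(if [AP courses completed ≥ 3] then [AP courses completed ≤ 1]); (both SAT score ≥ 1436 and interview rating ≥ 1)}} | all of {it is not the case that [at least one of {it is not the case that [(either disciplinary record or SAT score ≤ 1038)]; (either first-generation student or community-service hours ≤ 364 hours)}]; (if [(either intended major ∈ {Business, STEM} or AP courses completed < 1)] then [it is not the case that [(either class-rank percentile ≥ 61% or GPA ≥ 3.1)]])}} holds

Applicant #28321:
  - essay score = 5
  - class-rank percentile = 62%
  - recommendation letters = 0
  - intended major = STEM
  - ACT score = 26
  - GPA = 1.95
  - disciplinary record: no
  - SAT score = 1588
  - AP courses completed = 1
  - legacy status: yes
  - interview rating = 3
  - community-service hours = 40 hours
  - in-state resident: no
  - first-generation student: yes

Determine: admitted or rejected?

Atomic conditions:
  ACT score ≤ 22: 26 ≤ 22 is false
  recommendation letters ≥ 5: 0 ≥ 5 is false
  NOT in-state resident: no → true
  NOT legacy status: yes → false
  AP courses completed ≥ 3: 1 ≥ 3 is false
  AP courses completed ≤ 1: 1 ≤ 1 is true
  SAT score ≥ 1436: 1588 ≥ 1436 is true
  interview rating ≥ 1: 3 ≥ 1 is true
  disciplinary record: no → false
  SAT score ≤ 1038: 1588 ≤ 1038 is false
  first-generation student: yes → true
  community-service hours ≤ 364 hours: 40 ≤ 364 is true
  intended major ∈ {Business, STEM}: STEM is in the set → true
  AP courses completed < 1: 1 < 1 is false
  class-rank percentile ≥ 61%: 62 ≥ 61 is true
  GPA ≥ 3.1: 1.95 ≥ 3.1 is false
Combine:
[1.1.1] false OR false = false
[1.1.2] true → false = false
[1.1] false OR false = false
[1.2.1] false → true (antecedent false ⇒ implication holds) = true
[1.2.2] true AND true = true
[1.2] true AND true = true
[1] false AND true = false
[2.1.1.1.1] false OR false = false
[2.1.1.1] NOT false = true
[2.1.1.2] true OR true = true
[2.1.1] true OR true = true
[2.1] NOT true = false
[2.2.1] true OR false = true
[2.2.2.1] true OR false = true
[2.2.2] NOT true = false
[2.2] true → false = false
[2] false AND false = false
[root] exactly-one(false, false) = false
Overall: false → rejected

Rejected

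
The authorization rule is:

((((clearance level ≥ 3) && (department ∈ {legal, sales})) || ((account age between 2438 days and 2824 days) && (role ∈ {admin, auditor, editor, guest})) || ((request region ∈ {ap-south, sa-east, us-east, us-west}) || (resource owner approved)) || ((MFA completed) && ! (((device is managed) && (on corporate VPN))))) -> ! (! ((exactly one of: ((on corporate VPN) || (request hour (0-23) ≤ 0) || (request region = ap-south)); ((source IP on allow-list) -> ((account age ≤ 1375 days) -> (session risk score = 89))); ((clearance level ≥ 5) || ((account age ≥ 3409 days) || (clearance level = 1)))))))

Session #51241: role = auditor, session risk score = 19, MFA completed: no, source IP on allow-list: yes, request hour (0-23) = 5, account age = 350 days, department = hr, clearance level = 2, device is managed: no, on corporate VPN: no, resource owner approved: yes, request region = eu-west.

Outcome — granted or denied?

Denied

Atomic conditions:
  clearance level ≥ 3: 2 ≥ 3 is false
  department ∈ {legal, sales}: hr is not in the set → false
  account age between 2438 days and 2824 days: 350 in [2438, 2824] is false
  role ∈ {admin, auditor, editor, guest}: auditor is in the set → true
  request region ∈ {ap-south, sa-east, us-east, us-west}: eu-west is not in the set → false
  resource owner approved: yes → true
  MFA completed: no → false
  device is managed: no → false
  on corporate VPN: no → false
  request hour (0-23) ≤ 0: 5 ≤ 0 is false
  request region = ap-south: eu-west == ap-south is false
  source IP on allow-list: yes → true
  account age ≤ 1375 days: 350 ≤ 1375 is true
  session risk score = 89: 19 == 89 is false
  clearance level ≥ 5: 2 ≥ 5 is false
  account age ≥ 3409 days: 350 ≥ 3409 is false
  clearance level = 1: 2 == 1 is false
Combine:
[1.1] false AND false = false
[1.2] false AND true = false
[1.3] false OR true = true
[1.4.2.1] false AND false = false
[1.4.2] NOT false = true
[1.4] false AND true = false
[1] false OR false OR true OR false = true
[2.1.1.1] false OR false OR false = false
[2.1.1.2.2] true → false = false
[2.1.1.2] true → false = false
[2.1.1.3.2] false OR false = false
[2.1.1.3] false OR false = false
[2.1.1] exactly-one(false, false, false) = false
[2.1] NOT false = true
[2] NOT true = false
[root] true → false = false
Overall: false → denied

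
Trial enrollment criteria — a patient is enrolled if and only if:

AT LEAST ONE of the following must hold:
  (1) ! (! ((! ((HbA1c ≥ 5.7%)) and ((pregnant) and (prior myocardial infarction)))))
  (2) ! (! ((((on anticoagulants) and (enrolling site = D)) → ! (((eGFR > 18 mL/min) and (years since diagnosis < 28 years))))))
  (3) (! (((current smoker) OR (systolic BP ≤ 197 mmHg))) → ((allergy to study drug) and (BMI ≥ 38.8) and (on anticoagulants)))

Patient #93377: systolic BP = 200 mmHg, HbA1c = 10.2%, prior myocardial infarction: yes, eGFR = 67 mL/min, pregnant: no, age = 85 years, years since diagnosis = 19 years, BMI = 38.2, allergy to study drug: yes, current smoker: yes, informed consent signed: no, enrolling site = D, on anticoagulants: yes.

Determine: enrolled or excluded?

Atomic conditions:
  HbA1c ≥ 5.7%: 10.2 ≥ 5.7 is true
  pregnant: no → false
  prior myocardial infarction: yes → true
  on anticoagulants: yes → true
  enrolling site = D: D == D is true
  eGFR > 18 mL/min: 67 > 18 is true
  years since diagnosis < 28 years: 19 < 28 is true
  current smoker: yes → true
  systolic BP ≤ 197 mmHg: 200 ≤ 197 is false
  allergy to study drug: yes → true
  BMI ≥ 38.8: 38.2 ≥ 38.8 is false
Combine:
[1.1.1.1] NOT true = false
[1.1.1.2] false AND true = false
[1.1.1] false AND false = false
[1.1] NOT false = true
[1] NOT true = false
[2.1.1.1] true AND true = true
[2.1.1.2.1] true AND true = true
[2.1.1.2] NOT true = false
[2.1.1] true → false = false
[2.1] NOT false = true
[2] NOT true = false
[3.1.1] true OR false = true
[3.1] NOT true = false
[3.2] true AND false AND true = false
[3] false → false (antecedent false ⇒ implication holds) = true
[root] false OR false OR true = true
Overall: true → enrolled

Enrolled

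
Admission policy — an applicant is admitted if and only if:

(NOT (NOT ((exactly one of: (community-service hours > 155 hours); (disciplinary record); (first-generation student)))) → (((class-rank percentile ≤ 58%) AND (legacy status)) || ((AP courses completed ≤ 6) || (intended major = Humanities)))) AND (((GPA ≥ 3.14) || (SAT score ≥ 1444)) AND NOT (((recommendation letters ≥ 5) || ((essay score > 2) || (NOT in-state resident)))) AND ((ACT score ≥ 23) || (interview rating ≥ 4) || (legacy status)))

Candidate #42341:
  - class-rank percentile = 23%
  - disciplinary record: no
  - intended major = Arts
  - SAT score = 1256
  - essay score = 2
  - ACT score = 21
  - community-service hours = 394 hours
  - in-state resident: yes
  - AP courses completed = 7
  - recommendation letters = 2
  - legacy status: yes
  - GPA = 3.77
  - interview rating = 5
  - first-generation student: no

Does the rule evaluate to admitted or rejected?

Atomic conditions:
  community-service hours > 155 hours: 394 > 155 is true
  disciplinary record: no → false
  first-generation student: no → false
  class-rank percentile ≤ 58%: 23 ≤ 58 is true
  legacy status: yes → true
  AP courses completed ≤ 6: 7 ≤ 6 is false
  intended major = Humanities: Arts == Humanities is false
  GPA ≥ 3.14: 3.77 ≥ 3.14 is true
  SAT score ≥ 1444: 1256 ≥ 1444 is false
  recommendation letters ≥ 5: 2 ≥ 5 is false
  essay score > 2: 2 > 2 is false
  NOT in-state resident: yes → false
  ACT score ≥ 23: 21 ≥ 23 is false
  interview rating ≥ 4: 5 ≥ 4 is true
Combine:
[1.1.1.1] exactly-one(true, false, false) = true
[1.1.1] NOT true = false
[1.1] NOT false = true
[1.2.1] true AND true = true
[1.2.2] false OR false = false
[1.2] true OR false = true
[1] true → true = true
[2.1] true OR false = true
[2.2.1.2] false OR false = false
[2.2.1] false OR false = false
[2.2] NOT false = true
[2.3] false OR true OR true = true
[2] true AND true AND true = true
[root] true AND true = true
Overall: true → admitted

Admitted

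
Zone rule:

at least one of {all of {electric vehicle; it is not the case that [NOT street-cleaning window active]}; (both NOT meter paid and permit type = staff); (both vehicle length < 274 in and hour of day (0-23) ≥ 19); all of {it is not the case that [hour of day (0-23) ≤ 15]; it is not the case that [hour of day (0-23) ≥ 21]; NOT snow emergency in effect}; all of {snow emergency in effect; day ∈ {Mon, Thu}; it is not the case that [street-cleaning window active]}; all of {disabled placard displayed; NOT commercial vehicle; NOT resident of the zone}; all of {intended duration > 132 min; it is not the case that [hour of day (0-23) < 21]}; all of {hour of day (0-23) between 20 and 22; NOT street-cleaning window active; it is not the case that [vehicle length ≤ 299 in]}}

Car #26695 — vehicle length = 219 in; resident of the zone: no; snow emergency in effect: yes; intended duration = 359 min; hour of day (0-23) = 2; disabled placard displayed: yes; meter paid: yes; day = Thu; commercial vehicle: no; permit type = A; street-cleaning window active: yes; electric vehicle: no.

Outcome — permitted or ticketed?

Permitted

Atomic conditions:
  electric vehicle: no → false
  NOT street-cleaning window active: yes → false
  NOT meter paid: yes → false
  permit type = staff: A == staff is false
  vehicle length < 274 in: 219 < 274 is true
  hour of day (0-23) ≥ 19: 2 ≥ 19 is false
  hour of day (0-23) ≤ 15: 2 ≤ 15 is true
  hour of day (0-23) ≥ 21: 2 ≥ 21 is false
  NOT snow emergency in effect: yes → false
  snow emergency in effect: yes → true
  day ∈ {Mon, Thu}: Thu is in the set → true
  street-cleaning window active: yes → true
  disabled placard displayed: yes → true
  NOT commercial vehicle: no → true
  NOT resident of the zone: no → true
  intended duration > 132 min: 359 > 132 is true
  hour of day (0-23) < 21: 2 < 21 is true
  hour of day (0-23) between 20 and 22: 2 in [20, 22] is false
  vehicle length ≤ 299 in: 219 ≤ 299 is true
Combine:
[1.2] NOT false = true
[1] false AND true = false
[2] false AND false = false
[3] true AND false = false
[4.1] NOT true = false
[4.2] NOT false = true
[4] false AND true AND false = false
[5.3] NOT true = false
[5] true AND true AND false = false
[6] true AND true AND true = true
[7.2] NOT true = false
[7] true AND false = false
[8.3] NOT true = false
[8] false AND false AND false = false
[root] false OR false OR false OR false OR false OR true OR false OR false = true
Overall: true → permitted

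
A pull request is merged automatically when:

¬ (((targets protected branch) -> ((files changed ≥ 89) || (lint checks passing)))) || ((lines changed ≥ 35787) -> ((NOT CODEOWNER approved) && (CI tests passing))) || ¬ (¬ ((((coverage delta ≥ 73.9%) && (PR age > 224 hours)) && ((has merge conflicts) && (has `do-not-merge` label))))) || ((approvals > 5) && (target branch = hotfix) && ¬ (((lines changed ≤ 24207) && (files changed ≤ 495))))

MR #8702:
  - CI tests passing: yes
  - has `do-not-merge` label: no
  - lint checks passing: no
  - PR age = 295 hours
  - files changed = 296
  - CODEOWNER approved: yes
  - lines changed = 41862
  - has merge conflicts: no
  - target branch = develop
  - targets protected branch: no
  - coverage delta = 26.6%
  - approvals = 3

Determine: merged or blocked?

Atomic conditions:
  targets protected branch: no → false
  files changed ≥ 89: 296 ≥ 89 is true
  lint checks passing: no → false
  lines changed ≥ 35787: 41862 ≥ 35787 is true
  NOT CODEOWNER approved: yes → false
  CI tests passing: yes → true
  coverage delta ≥ 73.9%: 26.6 ≥ 73.9 is false
  PR age > 224 hours: 295 > 224 is true
  has merge conflicts: no → false
  has `do-not-merge` label: no → false
  approvals > 5: 3 > 5 is false
  target branch = hotfix: develop == hotfix is false
  lines changed ≤ 24207: 41862 ≤ 24207 is false
  files changed ≤ 495: 296 ≤ 495 is true
Combine:
[1.1.2] true OR false = true
[1.1] false → true (antecedent false ⇒ implication holds) = true
[1] NOT true = false
[2.2] false AND true = false
[2] true → false = false
[3.1.1.1] false AND true = false
[3.1.1.2] false AND false = false
[3.1.1] false AND false = false
[3.1] NOT false = true
[3] NOT true = false
[4.3.1] false AND true = false
[4.3] NOT false = true
[4] false AND false AND true = false
[root] false OR false OR false OR false = false
Overall: false → blocked

Blocked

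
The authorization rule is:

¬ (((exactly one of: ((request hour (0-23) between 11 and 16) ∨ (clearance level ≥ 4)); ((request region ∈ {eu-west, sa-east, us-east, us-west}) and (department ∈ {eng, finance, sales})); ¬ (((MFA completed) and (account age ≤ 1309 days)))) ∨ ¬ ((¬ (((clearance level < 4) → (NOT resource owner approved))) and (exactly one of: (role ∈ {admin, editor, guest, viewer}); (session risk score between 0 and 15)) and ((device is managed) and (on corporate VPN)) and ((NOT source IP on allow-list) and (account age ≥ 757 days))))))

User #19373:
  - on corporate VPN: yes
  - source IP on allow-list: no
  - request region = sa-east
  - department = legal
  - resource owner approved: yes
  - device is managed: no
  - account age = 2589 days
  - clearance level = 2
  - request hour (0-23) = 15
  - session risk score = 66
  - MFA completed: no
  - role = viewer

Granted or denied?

Atomic conditions:
  request hour (0-23) between 11 and 16: 15 in [11, 16] is true
  clearance level ≥ 4: 2 ≥ 4 is false
  request region ∈ {eu-west, sa-east, us-east, us-west}: sa-east is in the set → true
  department ∈ {eng, finance, sales}: legal is not in the set → false
  MFA completed: no → false
  account age ≤ 1309 days: 2589 ≤ 1309 is false
  clearance level < 4: 2 < 4 is true
  NOT resource owner approved: yes → false
  role ∈ {admin, editor, guest, viewer}: viewer is in the set → true
  session risk score between 0 and 15: 66 in [0, 15] is false
  device is managed: no → false
  on corporate VPN: yes → true
  NOT source IP on allow-list: no → true
  account age ≥ 757 days: 2589 ≥ 757 is true
Combine:
[1.1.1] true OR false = true
[1.1.2] true AND false = false
[1.1.3.1] false AND false = false
[1.1.3] NOT false = true
[1.1] exactly-one(true, false, true) = false
[1.2.1.1.1] true → false = false
[1.2.1.1] NOT false = true
[1.2.1.2] exactly-one(true, false) = true
[1.2.1.3] false AND true = false
[1.2.1.4] true AND true = true
[1.2.1] true AND true AND false AND true = false
[1.2] NOT false = true
[1] false OR true = true
[root] NOT true = false
Overall: false → denied

Denied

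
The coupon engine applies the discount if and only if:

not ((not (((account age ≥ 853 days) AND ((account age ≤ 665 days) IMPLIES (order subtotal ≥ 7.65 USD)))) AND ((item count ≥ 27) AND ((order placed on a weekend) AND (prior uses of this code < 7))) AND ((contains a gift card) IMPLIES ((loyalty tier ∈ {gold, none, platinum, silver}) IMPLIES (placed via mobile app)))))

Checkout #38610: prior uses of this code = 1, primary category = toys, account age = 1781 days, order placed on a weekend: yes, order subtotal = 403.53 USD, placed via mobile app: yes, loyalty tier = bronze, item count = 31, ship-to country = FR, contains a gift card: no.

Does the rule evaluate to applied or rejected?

Applied

Atomic conditions:
  account age ≥ 853 days: 1781 ≥ 853 is true
  account age ≤ 665 days: 1781 ≤ 665 is false
  order subtotal ≥ 7.65 USD: 403.53 ≥ 7.65 is true
  item count ≥ 27: 31 ≥ 27 is true
  order placed on a weekend: yes → true
  prior uses of this code < 7: 1 < 7 is true
  contains a gift card: no → false
  loyalty tier ∈ {gold, none, platinum, silver}: bronze is not in the set → false
  placed via mobile app: yes → true
Combine:
[1.1.1.2] false → true (antecedent false ⇒ implication holds) = true
[1.1.1] true AND true = true
[1.1] NOT true = false
[1.2.2] true AND true = true
[1.2] true AND true = true
[1.3.2] false → true (antecedent false ⇒ implication holds) = true
[1.3] false → true (antecedent false ⇒ implication holds) = true
[1] false AND true AND true = false
[root] NOT false = true
Overall: true → applied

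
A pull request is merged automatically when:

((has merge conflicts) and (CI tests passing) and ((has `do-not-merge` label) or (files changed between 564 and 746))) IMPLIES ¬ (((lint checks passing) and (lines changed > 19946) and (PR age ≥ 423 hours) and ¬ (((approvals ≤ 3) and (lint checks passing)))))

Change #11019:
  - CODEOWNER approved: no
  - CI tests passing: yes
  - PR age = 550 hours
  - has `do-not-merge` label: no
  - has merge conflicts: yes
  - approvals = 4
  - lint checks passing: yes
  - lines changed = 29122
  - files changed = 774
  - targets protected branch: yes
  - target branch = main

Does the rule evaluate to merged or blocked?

Atomic conditions:
  has merge conflicts: yes → true
  CI tests passing: yes → true
  has `do-not-merge` label: no → false
  files changed between 564 and 746: 774 in [564, 746] is false
  lint checks passing: yes → true
  lines changed > 19946: 29122 > 19946 is true
  PR age ≥ 423 hours: 550 ≥ 423 is true
  approvals ≤ 3: 4 ≤ 3 is false
Combine:
[1.3] false OR false = false
[1] true AND true AND false = false
[2.1.4.1] false AND true = false
[2.1.4] NOT false = true
[2.1] true AND true AND true AND true = true
[2] NOT true = false
[root] false → false (antecedent false ⇒ implication holds) = true
Overall: true → merged

Merged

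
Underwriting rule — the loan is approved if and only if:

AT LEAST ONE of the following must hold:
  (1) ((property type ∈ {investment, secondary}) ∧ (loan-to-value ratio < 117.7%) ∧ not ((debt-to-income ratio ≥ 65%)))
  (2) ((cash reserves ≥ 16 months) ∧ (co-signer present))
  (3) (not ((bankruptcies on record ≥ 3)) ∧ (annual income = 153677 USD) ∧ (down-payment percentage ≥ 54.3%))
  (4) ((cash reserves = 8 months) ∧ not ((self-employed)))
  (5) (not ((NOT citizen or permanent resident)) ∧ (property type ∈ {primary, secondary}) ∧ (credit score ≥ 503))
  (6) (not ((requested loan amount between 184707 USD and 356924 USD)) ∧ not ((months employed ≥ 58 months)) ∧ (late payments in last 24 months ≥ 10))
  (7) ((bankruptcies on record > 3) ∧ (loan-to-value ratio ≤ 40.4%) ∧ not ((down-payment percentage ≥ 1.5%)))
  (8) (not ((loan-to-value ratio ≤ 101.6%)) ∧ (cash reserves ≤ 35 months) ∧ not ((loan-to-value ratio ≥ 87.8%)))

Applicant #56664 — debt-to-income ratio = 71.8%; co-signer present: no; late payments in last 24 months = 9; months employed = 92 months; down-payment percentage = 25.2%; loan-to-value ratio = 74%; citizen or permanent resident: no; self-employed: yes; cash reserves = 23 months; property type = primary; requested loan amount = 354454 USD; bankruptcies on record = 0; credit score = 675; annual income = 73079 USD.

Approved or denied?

Denied

Atomic conditions:
  property type ∈ {investment, secondary}: primary is not in the set → false
  loan-to-value ratio < 117.7%: 74 < 117.7 is true
  debt-to-income ratio ≥ 65%: 71.8 ≥ 65 is true
  cash reserves ≥ 16 months: 23 ≥ 16 is true
  co-signer present: no → false
  bankruptcies on record ≥ 3: 0 ≥ 3 is false
  annual income = 153677 USD: 73079 == 153677 is false
  down-payment percentage ≥ 54.3%: 25.2 ≥ 54.3 is false
  cash reserves = 8 months: 23 == 8 is false
  self-employed: yes → true
  NOT citizen or permanent resident: no → true
  property type ∈ {primary, secondary}: primary is in the set → true
  credit score ≥ 503: 675 ≥ 503 is true
  requested loan amount between 184707 USD and 356924 USD: 354454 in [184707, 356924] is true
  months employed ≥ 58 months: 92 ≥ 58 is true
  late payments in last 24 months ≥ 10: 9 ≥ 10 is false
  bankruptcies on record > 3: 0 > 3 is false
  loan-to-value ratio ≤ 40.4%: 74 ≤ 40.4 is false
  down-payment percentage ≥ 1.5%: 25.2 ≥ 1.5 is true
  loan-to-value ratio ≤ 101.6%: 74 ≤ 101.6 is true
  cash reserves ≤ 35 months: 23 ≤ 35 is true
  loan-to-value ratio ≥ 87.8%: 74 ≥ 87.8 is false
Combine:
[1.3] NOT true = false
[1] false AND true AND false = false
[2] true AND false = false
[3.1] NOT false = true
[3] true AND false AND false = false
[4.2] NOT true = false
[4] false AND false = false
[5.1] NOT true = false
[5] false AND true AND true = false
[6.1] NOT true = false
[6.2] NOT true = false
[6] false AND false AND false = false
[7.3] NOT true = false
[7] false AND false AND false = false
[8.1] NOT true = false
[8.3] NOT false = true
[8] false AND true AND true = false
[root] false OR false OR false OR false OR false OR false OR false OR false = false
Overall: false → denied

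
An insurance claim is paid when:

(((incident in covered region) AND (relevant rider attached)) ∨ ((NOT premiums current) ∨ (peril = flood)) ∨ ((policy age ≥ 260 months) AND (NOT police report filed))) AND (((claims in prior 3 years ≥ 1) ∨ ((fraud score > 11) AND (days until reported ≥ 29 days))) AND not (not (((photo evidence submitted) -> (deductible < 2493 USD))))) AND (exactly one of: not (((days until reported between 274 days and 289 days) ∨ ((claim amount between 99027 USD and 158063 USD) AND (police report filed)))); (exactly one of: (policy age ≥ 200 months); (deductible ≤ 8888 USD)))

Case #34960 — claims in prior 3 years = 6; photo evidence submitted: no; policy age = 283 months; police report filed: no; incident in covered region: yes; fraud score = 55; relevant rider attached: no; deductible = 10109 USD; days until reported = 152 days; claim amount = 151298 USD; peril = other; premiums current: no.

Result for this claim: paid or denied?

Atomic conditions:
  incident in covered region: yes → true
  relevant rider attached: no → false
  NOT premiums current: no → true
  peril = flood: other == flood is false
  policy age ≥ 260 months: 283 ≥ 260 is true
  NOT police report filed: no → true
  claims in prior 3 years ≥ 1: 6 ≥ 1 is true
  fraud score > 11: 55 > 11 is true
  days until reported ≥ 29 days: 152 ≥ 29 is true
  photo evidence submitted: no → false
  deductible < 2493 USD: 10109 < 2493 is false
  days until reported between 274 days and 289 days: 152 in [274, 289] is false
  claim amount between 99027 USD and 158063 USD: 151298 in [99027, 158063] is true
  police report filed: no → false
  policy age ≥ 200 months: 283 ≥ 200 is true
  deductible ≤ 8888 USD: 10109 ≤ 8888 is false
Combine:
[1.1] true AND false = false
[1.2] true OR false = true
[1.3] true AND true = true
[1] false OR true OR true = true
[2.1.2] true AND true = true
[2.1] true OR true = true
[2.2.1.1] false → false (antecedent false ⇒ implication holds) = true
[2.2.1] NOT true = false
[2.2] NOT false = true
[2] true AND true = true
[3.1.1.2] true AND false = false
[3.1.1] false OR false = false
[3.1] NOT false = true
[3.2] exactly-one(true, false) = true
[3] exactly-one(true, true) = false
[root] true AND true AND false = false
Overall: false → denied

Denied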